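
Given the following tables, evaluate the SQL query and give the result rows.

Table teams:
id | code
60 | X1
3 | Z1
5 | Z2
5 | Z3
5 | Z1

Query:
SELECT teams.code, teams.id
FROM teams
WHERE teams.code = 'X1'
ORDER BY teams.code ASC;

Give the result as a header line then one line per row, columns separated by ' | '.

After WHERE (1 rows):
teams.id | teams.code
60 | X1
After SELECT (1 rows):
teams.code | teams.id
X1 | 60
After ORDER BY (1 rows):
teams.code | teams.id
X1 | 60

== RESULT ==
teams.code | teams.id
X1 | 60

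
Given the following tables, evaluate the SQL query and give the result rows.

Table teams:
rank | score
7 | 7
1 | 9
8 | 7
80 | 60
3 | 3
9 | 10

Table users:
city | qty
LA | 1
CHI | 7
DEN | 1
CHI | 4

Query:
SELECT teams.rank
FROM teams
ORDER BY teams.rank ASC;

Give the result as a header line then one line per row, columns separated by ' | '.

After SELECT (6 rows):
teams.rank
7
1
8
80
3
9
After ORDER BY (6 rows):
teams.rank
1
3
7
8
9
80

== RESULT ==
teams.rank
1
3
7
8
9
80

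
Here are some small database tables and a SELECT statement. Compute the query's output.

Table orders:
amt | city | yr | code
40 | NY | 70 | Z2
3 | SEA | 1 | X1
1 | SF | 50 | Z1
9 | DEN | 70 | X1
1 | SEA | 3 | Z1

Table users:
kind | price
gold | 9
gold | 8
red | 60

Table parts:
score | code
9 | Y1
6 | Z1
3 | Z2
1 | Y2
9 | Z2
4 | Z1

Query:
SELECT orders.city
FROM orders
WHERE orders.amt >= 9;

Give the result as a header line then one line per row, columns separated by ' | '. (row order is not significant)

After WHERE (2 rows):
orders.amt | orders.city | orders.yr | orders.code
40 | NY | 70 | Z2
9 | DEN | 70 | X1
After SELECT (2 rows):
orders.city
NY
DEN

== RESULT ==
orders.city
NY
DEN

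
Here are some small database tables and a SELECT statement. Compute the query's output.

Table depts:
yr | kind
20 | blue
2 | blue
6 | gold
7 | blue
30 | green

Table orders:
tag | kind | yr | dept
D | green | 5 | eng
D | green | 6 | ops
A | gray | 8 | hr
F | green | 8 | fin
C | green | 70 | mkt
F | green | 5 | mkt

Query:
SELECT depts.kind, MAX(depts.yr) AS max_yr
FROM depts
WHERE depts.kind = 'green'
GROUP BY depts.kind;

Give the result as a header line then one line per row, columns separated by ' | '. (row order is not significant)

== RESULT ==
depts.kind | max_yr
green | 30

Derivation:
After WHERE (1 rows):
depts.yr | depts.kind
30 | green
After GROUP BY (1 rows):
depts.kind | max_yr
green | 30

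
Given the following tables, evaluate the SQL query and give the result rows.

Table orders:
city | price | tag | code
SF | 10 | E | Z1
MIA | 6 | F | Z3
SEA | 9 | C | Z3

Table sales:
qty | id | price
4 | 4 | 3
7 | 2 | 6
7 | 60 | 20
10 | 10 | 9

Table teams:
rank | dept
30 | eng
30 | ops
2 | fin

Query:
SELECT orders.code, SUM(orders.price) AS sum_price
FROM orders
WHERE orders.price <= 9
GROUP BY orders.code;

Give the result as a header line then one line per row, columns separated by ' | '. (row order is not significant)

== RESULT ==
orders.code | sum_price
Z3 | 15

Derivation:
After WHERE (2 rows):
orders.city | orders.price | orders.tag | orders.code
MIA | 6 | F | Z3
SEA | 9 | C | Z3
After GROUP BY (1 rows):
orders.code | sum_price
Z3 | 15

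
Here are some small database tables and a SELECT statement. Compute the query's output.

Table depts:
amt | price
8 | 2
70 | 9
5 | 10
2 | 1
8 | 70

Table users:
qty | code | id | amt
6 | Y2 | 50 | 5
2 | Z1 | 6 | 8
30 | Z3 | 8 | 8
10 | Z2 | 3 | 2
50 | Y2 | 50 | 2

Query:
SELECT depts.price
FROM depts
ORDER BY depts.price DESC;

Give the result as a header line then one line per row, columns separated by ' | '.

After SELECT (5 rows):
depts.price
2
9
10
1
70
After ORDER BY (5 rows):
depts.price
70
10
9
2
1

== RESULT ==
depts.price
70
10
9
2
1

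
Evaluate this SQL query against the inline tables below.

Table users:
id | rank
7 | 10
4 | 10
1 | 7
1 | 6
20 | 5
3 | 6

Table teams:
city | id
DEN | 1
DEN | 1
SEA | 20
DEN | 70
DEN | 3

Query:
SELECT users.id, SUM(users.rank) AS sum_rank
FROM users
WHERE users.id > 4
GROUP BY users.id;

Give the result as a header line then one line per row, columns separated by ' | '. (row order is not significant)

== RESULT ==
users.id | sum_rank
7 | 10
20 | 5

Derivation:
After WHERE (2 rows):
users.id | users.rank
7 | 10
20 | 5
After GROUP BY (2 rows):
users.id | sum_rank
7 | 10
20 | 5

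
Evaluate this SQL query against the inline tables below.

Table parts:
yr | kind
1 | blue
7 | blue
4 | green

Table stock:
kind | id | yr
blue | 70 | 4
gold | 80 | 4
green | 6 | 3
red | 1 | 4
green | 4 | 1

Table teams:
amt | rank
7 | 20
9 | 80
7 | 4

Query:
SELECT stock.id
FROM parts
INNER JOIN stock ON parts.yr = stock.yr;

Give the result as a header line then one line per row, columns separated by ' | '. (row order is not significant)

== RESULT ==
stock.id
4
70
80
1

Derivation:
After JOIN stock (4 rows):
parts.yr | parts.kind | stock.kind | stock.id | stock.yr
1 | blue | green | 4 | 1
4 | green | blue | 70 | 4
4 | green | gold | 80 | 4
4 | green | red | 1 | 4
After SELECT (4 rows):
stock.id
4
70
80
1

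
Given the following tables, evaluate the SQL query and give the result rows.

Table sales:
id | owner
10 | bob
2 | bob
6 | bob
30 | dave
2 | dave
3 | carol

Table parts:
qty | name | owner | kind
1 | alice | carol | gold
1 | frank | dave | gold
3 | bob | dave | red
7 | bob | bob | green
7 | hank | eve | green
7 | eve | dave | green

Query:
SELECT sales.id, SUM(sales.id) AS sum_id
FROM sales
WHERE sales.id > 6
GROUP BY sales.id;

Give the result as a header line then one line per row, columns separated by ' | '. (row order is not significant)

After WHERE (2 rows):
sales.id | sales.owner
10 | bob
30 | dave
After GROUP BY (2 rows):
sales.id | sum_id
10 | 10
30 | 30

== RESULT ==
sales.id | sum_id
10 | 10
30 | 30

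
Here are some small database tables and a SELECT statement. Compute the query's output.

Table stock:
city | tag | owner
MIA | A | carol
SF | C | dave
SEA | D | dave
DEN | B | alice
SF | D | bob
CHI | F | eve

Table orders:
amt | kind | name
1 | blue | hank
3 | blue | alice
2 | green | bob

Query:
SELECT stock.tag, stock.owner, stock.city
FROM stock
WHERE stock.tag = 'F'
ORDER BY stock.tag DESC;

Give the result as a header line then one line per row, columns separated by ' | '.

After WHERE (1 rows):
stock.city | stock.tag | stock.owner
CHI | F | eve
After SELECT (1 rows):
stock.tag | stock.owner | stock.city
F | eve | CHI
After ORDER BY (1 rows):
stock.tag | stock.owner | stock.city
F | eve | CHI

== RESULT ==
stock.tag | stock.owner | stock.city
F | eve | CHI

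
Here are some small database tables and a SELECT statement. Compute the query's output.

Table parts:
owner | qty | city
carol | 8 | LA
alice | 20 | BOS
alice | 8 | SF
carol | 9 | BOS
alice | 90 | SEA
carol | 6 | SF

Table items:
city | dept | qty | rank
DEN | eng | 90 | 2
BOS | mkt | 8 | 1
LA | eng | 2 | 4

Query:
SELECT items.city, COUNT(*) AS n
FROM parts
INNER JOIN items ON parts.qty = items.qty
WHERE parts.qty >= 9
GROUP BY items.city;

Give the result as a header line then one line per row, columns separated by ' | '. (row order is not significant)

After JOIN items (3 rows):
parts.owner | parts.qty | parts.city | items.city | items.dept | items.qty | items.rank
carol | 8 | LA | BOS | mkt | 8 | 1
alice | 8 | SF | BOS | mkt | 8 | 1
alice | 90 | SEA | DEN | eng | 90 | 2
After WHERE (1 rows):
parts.owner | parts.qty | parts.city | items.city | items.dept | items.qty | items.rank
alice | 90 | SEA | DEN | eng | 90 | 2
After GROUP BY (1 rows):
items.city | n
DEN | 1

== RESULT ==
items.city | n
DEN | 1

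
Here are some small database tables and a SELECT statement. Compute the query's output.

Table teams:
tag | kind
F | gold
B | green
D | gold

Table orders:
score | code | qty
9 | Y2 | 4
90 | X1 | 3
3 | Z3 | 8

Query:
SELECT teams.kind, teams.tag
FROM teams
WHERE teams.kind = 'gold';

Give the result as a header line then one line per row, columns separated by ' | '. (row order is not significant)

After WHERE (2 rows):
teams.tag | teams.kind
F | gold
D | gold
After SELECT (2 rows):
teams.kind | teams.tag
gold | F
gold | D

== RESULT ==
teams.kind | teams.tag
gold | F
gold | D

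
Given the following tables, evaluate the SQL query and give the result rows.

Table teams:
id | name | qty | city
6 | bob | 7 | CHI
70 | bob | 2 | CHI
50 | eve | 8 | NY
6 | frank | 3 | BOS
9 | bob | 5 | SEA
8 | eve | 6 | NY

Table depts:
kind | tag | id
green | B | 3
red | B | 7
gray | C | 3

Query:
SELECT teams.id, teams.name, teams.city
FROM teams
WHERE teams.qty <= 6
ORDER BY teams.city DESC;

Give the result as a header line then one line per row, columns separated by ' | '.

After WHERE (4 rows):
teams.id | teams.name | teams.qty | teams.city
70 | bob | 2 | CHI
6 | frank | 3 | BOS
9 | bob | 5 | SEA
8 | eve | 6 | NY
After SELECT (4 rows):
teams.id | teams.name | teams.city
70 | bob | CHI
6 | frank | BOS
9 | bob | SEA
8 | eve | NY
After ORDER BY (4 rows):
teams.id | teams.name | teams.city
9 | bob | SEA
8 | eve | NY
70 | bob | CHI
6 | frank | BOS

== RESULT ==
teams.id | teams.name | teams.city
9 | bob | SEA
8 | eve | NY
70 | bob | CHI
6 | frank | BOS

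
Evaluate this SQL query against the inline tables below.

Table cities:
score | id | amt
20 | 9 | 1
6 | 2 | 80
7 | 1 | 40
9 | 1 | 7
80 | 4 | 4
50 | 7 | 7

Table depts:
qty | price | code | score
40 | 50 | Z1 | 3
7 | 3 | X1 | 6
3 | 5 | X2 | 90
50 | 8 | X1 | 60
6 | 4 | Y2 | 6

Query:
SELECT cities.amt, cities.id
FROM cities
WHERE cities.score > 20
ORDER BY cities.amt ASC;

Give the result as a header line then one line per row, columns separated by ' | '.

== RESULT ==
cities.amt | cities.id
4 | 4
7 | 7

Derivation:
After WHERE (2 rows):
cities.score | cities.id | cities.amt
80 | 4 | 4
50 | 7 | 7
After SELECT (2 rows):
cities.amt | cities.id
4 | 4
7 | 7
After ORDER BY (2 rows):
cities.amt | cities.id
4 | 4
7 | 7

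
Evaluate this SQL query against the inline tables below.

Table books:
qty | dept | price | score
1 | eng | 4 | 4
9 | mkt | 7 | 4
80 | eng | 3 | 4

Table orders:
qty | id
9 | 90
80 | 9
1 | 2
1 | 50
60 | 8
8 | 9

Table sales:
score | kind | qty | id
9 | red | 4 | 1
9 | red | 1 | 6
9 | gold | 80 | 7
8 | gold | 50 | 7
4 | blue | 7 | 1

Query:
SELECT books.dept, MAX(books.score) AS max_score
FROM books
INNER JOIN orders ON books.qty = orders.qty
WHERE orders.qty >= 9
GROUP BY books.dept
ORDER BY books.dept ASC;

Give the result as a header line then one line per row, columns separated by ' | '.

After JOIN orders (4 rows):
books.qty | books.dept | books.price | books.score | orders.qty | orders.id
1 | eng | 4 | 4 | 1 | 2
1 | eng | 4 | 4 | 1 | 50
9 | mkt | 7 | 4 | 9 | 90
80 | eng | 3 | 4 | 80 | 9
After WHERE (2 rows):
books.qty | books.dept | books.price | books.score | orders.qty | orders.id
9 | mkt | 7 | 4 | 9 | 90
80 | eng | 3 | 4 | 80 | 9
After GROUP BY (2 rows):
books.dept | max_score
mkt | 4
eng | 4
After ORDER BY (2 rows):
books.dept | max_score
eng | 4
mkt | 4

== RESULT ==
books.dept | max_score
eng | 4
mkt | 4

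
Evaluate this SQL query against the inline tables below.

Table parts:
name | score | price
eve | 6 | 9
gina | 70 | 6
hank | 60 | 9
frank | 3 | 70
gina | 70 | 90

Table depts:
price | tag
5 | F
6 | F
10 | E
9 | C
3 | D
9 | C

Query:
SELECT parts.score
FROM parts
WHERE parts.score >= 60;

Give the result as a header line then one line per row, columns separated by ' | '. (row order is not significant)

After WHERE (3 rows):
parts.name | parts.score | parts.price
gina | 70 | 6
hank | 60 | 9
gina | 70 | 90
After SELECT (3 rows):
parts.score
70
60
70

== RESULT ==
parts.score
70
60
70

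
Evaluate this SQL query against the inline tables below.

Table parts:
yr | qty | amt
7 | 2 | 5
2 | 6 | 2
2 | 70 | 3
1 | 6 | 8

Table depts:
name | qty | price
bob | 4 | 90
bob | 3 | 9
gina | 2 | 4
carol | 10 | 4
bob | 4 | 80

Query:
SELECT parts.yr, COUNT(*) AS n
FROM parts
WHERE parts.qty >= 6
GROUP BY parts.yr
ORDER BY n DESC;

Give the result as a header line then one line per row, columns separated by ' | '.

== RESULT ==
parts.yr | n
2 | 2
1 | 1

Derivation:
After WHERE (3 rows):
parts.yr | parts.qty | parts.amt
2 | 6 | 2
2 | 70 | 3
1 | 6 | 8
After GROUP BY (2 rows):
parts.yr | n
2 | 2
1 | 1
After ORDER BY (2 rows):
parts.yr | n
2 | 2
1 | 1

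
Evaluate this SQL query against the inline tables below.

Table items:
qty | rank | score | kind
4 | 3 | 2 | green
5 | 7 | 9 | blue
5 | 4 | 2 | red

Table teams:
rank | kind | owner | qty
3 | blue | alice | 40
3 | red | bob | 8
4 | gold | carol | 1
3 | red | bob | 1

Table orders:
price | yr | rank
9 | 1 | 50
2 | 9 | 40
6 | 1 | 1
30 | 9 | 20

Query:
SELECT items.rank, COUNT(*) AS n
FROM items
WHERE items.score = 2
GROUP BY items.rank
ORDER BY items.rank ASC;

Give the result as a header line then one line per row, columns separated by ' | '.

== RESULT ==
items.rank | n
3 | 1
4 | 1

Derivation:
After WHERE (2 rows):
items.qty | items.rank | items.score | items.kind
4 | 3 | 2 | green
5 | 4 | 2 | red
After GROUP BY (2 rows):
items.rank | n
3 | 1
4 | 1
After ORDER BY (2 rows):
items.rank | n
3 | 1
4 | 1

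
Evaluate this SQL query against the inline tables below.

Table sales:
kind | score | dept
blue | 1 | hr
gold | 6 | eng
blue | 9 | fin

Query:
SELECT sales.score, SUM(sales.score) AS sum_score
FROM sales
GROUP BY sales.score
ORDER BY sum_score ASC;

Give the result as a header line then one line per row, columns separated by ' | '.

== RESULT ==
sales.score | sum_score
1 | 1
6 | 6
9 | 9

Derivation:
After GROUP BY (3 rows):
sales.score | sum_score
1 | 1
6 | 6
9 | 9
After ORDER BY (3 rows):
sales.score | sum_score
1 | 1
6 | 6
9 | 9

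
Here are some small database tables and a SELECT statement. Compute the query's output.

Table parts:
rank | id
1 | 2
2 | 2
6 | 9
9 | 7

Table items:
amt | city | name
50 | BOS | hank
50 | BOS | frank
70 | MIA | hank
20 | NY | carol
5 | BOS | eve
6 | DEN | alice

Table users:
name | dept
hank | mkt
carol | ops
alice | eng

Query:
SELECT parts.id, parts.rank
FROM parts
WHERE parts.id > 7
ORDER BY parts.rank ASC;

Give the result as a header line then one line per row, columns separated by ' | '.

After WHERE (1 rows):
parts.rank | parts.id
6 | 9
After SELECT (1 rows):
parts.id | parts.rank
9 | 6
After ORDER BY (1 rows):
parts.id | parts.rank
9 | 6

== RESULT ==
parts.id | parts.rank
9 | 6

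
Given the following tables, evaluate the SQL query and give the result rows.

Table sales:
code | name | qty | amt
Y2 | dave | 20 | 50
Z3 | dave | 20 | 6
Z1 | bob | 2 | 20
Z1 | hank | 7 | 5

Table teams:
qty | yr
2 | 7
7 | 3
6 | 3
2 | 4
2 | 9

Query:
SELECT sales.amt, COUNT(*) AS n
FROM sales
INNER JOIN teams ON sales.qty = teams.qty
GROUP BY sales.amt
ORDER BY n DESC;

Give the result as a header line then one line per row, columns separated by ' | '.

After JOIN teams (4 rows):
sales.code | sales.name | sales.qty | sales.amt | teams.qty | teams.yr
Z1 | bob | 2 | 20 | 2 | 7
Z1 | bob | 2 | 20 | 2 | 4
Z1 | bob | 2 | 20 | 2 | 9
Z1 | hank | 7 | 5 | 7 | 3
After GROUP BY (2 rows):
sales.amt | n
20 | 3
5 | 1
After ORDER BY (2 rows):
sales.amt | n
20 | 3
5 | 1

== RESULT ==
sales.amt | n
20 | 3
5 | 1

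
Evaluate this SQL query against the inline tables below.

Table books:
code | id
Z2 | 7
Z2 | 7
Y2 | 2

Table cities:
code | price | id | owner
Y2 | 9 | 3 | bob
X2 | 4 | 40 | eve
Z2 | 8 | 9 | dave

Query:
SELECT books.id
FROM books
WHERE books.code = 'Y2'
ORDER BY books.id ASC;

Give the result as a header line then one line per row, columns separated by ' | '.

After WHERE (1 rows):
books.code | books.id
Y2 | 2
After SELECT (1 rows):
books.id
2
After ORDER BY (1 rows):
books.id
2

== RESULT ==
books.id
2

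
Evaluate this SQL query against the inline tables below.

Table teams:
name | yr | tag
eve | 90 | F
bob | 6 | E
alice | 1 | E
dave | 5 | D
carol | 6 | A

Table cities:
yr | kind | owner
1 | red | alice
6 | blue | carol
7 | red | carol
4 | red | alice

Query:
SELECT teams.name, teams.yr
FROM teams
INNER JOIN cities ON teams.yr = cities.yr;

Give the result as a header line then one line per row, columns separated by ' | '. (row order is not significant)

After JOIN cities (3 rows):
teams.name | teams.yr | teams.tag | cities.yr | cities.kind | cities.owner
bob | 6 | E | 6 | blue | carol
alice | 1 | E | 1 | red | alice
carol | 6 | A | 6 | blue | carol
After SELECT (3 rows):
teams.name | teams.yr
bob | 6
alice | 1
carol | 6

== RESULT ==
teams.name | teams.yr
bob | 6
alice | 1
carol | 6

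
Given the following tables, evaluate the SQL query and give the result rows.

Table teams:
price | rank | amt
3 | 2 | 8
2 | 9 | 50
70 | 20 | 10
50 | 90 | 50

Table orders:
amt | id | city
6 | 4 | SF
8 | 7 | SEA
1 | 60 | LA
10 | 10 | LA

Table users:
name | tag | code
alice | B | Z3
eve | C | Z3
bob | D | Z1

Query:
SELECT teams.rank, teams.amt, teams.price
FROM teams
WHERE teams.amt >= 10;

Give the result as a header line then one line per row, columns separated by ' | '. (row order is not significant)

== RESULT ==
teams.rank | teams.amt | teams.price
9 | 50 | 2
20 | 10 | 70
90 | 50 | 50

Derivation:
After WHERE (3 rows):
teams.price | teams.rank | teams.amt
2 | 9 | 50
70 | 20 | 10
50 | 90 | 50
After SELECT (3 rows):
teams.rank | teams.amt | teams.price
9 | 50 | 2
20 | 10 | 70
90 | 50 | 50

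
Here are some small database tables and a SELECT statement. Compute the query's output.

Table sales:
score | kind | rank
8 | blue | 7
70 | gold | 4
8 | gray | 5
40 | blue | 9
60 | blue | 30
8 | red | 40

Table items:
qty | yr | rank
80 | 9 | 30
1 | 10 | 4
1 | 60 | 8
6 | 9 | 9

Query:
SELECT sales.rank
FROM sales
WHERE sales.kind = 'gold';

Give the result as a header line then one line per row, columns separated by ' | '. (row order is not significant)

== RESULT ==
sales.rank
4

Derivation:
After WHERE (1 rows):
sales.score | sales.kind | sales.rank
70 | gold | 4
After SELECT (1 rows):
sales.rank
4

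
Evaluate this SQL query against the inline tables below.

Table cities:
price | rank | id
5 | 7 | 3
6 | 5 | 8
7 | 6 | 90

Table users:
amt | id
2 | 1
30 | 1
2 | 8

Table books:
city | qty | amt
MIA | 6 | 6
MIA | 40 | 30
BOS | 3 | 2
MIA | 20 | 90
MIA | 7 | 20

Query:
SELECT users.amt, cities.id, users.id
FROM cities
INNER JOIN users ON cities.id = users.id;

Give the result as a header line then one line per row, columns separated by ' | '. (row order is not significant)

== RESULT ==
users.amt | cities.id | users.id
2 | 8 | 8

Derivation:
After JOIN users (1 rows):
cities.price | cities.rank | cities.id | users.amt | users.id
6 | 5 | 8 | 2 | 8
After SELECT (1 rows):
users.amt | cities.id | users.id
2 | 8 | 8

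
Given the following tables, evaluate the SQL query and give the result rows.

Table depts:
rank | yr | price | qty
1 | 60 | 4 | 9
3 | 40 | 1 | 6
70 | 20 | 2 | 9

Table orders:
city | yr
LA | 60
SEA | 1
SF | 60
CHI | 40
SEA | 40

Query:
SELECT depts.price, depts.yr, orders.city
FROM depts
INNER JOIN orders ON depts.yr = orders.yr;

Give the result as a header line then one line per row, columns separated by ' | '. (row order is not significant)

== RESULT ==
depts.price | depts.yr | orders.city
4 | 60 | LA
4 | 60 | SF
1 | 40 | CHI
1 | 40 | SEA

Derivation:
After JOIN orders (4 rows):
depts.rank | depts.yr | depts.price | depts.qty | orders.city | orders.yr
1 | 60 | 4 | 9 | LA | 60
1 | 60 | 4 | 9 | SF | 60
3 | 40 | 1 | 6 | CHI | 40
3 | 40 | 1 | 6 | SEA | 40
After SELECT (4 rows):
depts.price | depts.yr | orders.city
4 | 60 | LA
4 | 60 | SF
1 | 40 | CHI
1 | 40 | SEA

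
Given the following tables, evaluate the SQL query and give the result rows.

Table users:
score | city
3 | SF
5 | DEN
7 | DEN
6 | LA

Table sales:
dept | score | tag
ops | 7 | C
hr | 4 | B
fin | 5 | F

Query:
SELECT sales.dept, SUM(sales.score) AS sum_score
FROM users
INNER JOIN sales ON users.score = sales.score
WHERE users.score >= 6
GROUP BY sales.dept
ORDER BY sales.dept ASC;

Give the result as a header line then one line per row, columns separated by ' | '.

== RESULT ==
sales.dept | sum_score
ops | 7

Derivation:
After JOIN sales (2 rows):
users.score | users.city | sales.dept | sales.score | sales.tag
5 | DEN | fin | 5 | F
7 | DEN | ops | 7 | C
After WHERE (1 rows):
users.score | users.city | sales.dept | sales.score | sales.tag
7 | DEN | ops | 7 | C
After GROUP BY (1 rows):
sales.dept | sum_score
ops | 7
After ORDER BY (1 rows):
sales.dept | sum_score
ops | 7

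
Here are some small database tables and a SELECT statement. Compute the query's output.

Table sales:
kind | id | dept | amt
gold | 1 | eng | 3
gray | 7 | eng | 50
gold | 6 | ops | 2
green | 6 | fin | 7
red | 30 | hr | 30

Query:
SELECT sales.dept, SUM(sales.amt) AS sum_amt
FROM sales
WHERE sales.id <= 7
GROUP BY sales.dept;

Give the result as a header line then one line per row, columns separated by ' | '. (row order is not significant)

After WHERE (4 rows):
sales.kind | sales.id | sales.dept | sales.amt
gold | 1 | eng | 3
gray | 7 | eng | 50
gold | 6 | ops | 2
green | 6 | fin | 7
After GROUP BY (3 rows):
sales.dept | sum_amt
eng | 53
ops | 2
fin | 7

== RESULT ==
sales.dept | sum_amt
eng | 53
ops | 2
fin | 7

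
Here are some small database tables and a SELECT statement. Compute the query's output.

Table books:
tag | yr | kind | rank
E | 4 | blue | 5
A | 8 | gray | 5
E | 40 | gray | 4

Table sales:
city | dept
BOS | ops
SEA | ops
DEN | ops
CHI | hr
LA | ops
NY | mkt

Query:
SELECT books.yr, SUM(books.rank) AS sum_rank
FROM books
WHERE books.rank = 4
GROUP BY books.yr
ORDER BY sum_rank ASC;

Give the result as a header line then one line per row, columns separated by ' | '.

After WHERE (1 rows):
books.tag | books.yr | books.kind | books.rank
E | 40 | gray | 4
After GROUP BY (1 rows):
books.yr | sum_rank
40 | 4
After ORDER BY (1 rows):
books.yr | sum_rank
40 | 4

== RESULT ==
books.yr | sum_rank
40 | 4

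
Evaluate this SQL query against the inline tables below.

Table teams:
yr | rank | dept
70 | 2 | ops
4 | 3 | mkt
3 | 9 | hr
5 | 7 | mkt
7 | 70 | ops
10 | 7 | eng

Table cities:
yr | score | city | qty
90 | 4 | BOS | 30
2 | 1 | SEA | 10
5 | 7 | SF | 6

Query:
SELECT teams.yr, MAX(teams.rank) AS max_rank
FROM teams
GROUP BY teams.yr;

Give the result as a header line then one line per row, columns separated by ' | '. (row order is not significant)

After GROUP BY (6 rows):
teams.yr | max_rank
70 | 2
4 | 3
3 | 9
5 | 7
7 | 70
10 | 7

== RESULT ==
teams.yr | max_rank
70 | 2
4 | 3
3 | 9
5 | 7
7 | 70
10 | 7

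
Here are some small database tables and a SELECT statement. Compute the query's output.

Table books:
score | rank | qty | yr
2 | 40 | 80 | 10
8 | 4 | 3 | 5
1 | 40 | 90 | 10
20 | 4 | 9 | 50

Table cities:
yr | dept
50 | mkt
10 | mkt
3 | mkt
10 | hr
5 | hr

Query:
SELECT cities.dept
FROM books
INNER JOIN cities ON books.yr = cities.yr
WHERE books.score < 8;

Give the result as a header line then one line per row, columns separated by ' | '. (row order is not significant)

After JOIN cities (6 rows):
books.score | books.rank | books.qty | books.yr | cities.yr | cities.dept
2 | 40 | 80 | 10 | 10 | mkt
2 | 40 | 80 | 10 | 10 | hr
8 | 4 | 3 | 5 | 5 | hr
1 | 40 | 90 | 10 | 10 | mkt
1 | 40 | 90 | 10 | 10 | hr
20 | 4 | 9 | 50 | 50 | mkt
After WHERE (4 rows):
books.score | books.rank | books.qty | books.yr | cities.yr | cities.dept
2 | 40 | 80 | 10 | 10 | mkt
2 | 40 | 80 | 10 | 10 | hr
1 | 40 | 90 | 10 | 10 | mkt
1 | 40 | 90 | 10 | 10 | hr
After SELECT (4 rows):
cities.dept
mkt
hr
mkt
hr

== RESULT ==
cities.dept
mkt
hr
mkt
hr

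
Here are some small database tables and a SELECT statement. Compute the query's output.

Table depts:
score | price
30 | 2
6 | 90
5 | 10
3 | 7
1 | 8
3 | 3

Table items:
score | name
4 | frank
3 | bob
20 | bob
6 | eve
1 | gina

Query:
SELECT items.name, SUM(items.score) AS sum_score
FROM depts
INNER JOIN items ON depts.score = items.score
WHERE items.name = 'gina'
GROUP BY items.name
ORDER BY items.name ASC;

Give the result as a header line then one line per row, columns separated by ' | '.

== RESULT ==
items.name | sum_score
gina | 1

Derivation:
After JOIN items (4 rows):
depts.score | depts.price | items.score | items.name
6 | 90 | 6 | eve
3 | 7 | 3 | bob
1 | 8 | 1 | gina
3 | 3 | 3 | bob
After WHERE (1 rows):
depts.score | depts.price | items.score | items.name
1 | 8 | 1 | gina
After GROUP BY (1 rows):
items.name | sum_score
gina | 1
After ORDER BY (1 rows):
items.name | sum_score
gina | 1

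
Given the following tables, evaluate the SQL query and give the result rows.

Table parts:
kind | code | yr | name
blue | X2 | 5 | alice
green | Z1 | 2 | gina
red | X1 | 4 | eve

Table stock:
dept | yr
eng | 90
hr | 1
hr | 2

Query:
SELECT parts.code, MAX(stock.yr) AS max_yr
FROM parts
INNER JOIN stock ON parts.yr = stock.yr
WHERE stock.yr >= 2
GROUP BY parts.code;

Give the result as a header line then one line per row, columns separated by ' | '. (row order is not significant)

== RESULT ==
parts.code | max_yr
Z1 | 2

Derivation:
After JOIN stock (1 rows):
parts.kind | parts.code | parts.yr | parts.name | stock.dept | stock.yr
green | Z1 | 2 | gina | hr | 2
After WHERE (1 rows):
parts.kind | parts.code | parts.yr | parts.name | stock.dept | stock.yr
green | Z1 | 2 | gina | hr | 2
After GROUP BY (1 rows):
parts.code | max_yr
Z1 | 2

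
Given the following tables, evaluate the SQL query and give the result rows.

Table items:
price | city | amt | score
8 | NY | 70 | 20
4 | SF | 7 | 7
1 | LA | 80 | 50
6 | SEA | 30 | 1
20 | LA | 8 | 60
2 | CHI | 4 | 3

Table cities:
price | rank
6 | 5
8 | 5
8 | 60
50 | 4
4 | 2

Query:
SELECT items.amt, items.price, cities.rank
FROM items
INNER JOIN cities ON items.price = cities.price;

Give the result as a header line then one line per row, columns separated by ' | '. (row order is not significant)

== RESULT ==
items.amt | items.price | cities.rank
70 | 8 | 5
70 | 8 | 60
7 | 4 | 2
30 | 6 | 5

Derivation:
After JOIN cities (4 rows):
items.price | items.city | items.amt | items.score | cities.price | cities.rank
8 | NY | 70 | 20 | 8 | 5
8 | NY | 70 | 20 | 8 | 60
4 | SF | 7 | 7 | 4 | 2
6 | SEA | 30 | 1 | 6 | 5
After SELECT (4 rows):
items.amt | items.price | cities.rank
70 | 8 | 5
70 | 8 | 60
7 | 4 | 2
30 | 6 | 5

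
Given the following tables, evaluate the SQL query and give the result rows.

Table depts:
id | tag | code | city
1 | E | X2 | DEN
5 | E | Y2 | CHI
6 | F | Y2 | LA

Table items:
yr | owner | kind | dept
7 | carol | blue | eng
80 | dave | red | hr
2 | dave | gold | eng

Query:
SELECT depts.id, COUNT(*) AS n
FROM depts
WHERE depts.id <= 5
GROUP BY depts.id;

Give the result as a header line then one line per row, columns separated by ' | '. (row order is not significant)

After WHERE (2 rows):
depts.id | depts.tag | depts.code | depts.city
1 | E | X2 | DEN
5 | E | Y2 | CHI
After GROUP BY (2 rows):
depts.id | n
1 | 1
5 | 1

== RESULT ==
depts.id | n
1 | 1
5 | 1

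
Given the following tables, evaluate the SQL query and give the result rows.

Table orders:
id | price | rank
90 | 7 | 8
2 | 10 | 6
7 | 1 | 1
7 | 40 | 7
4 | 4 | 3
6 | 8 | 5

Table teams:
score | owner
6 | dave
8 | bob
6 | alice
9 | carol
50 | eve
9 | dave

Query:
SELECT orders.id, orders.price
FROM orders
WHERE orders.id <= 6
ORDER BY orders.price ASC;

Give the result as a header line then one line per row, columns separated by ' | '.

After WHERE (3 rows):
orders.id | orders.price | orders.rank
2 | 10 | 6
4 | 4 | 3
6 | 8 | 5
After SELECT (3 rows):
orders.id | orders.price
2 | 10
4 | 4
6 | 8
After ORDER BY (3 rows):
orders.id | orders.price
4 | 4
6 | 8
2 | 10

== RESULT ==
orders.id | orders.price
4 | 4
6 | 8
2 | 10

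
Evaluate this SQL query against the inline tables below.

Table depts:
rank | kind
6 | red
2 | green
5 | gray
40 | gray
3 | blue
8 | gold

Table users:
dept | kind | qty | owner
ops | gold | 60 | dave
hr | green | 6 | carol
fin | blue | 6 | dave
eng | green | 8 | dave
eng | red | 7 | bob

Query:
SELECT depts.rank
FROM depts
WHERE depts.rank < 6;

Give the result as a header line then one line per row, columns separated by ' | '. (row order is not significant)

After WHERE (3 rows):
depts.rank | depts.kind
2 | green
5 | gray
3 | blue
After SELECT (3 rows):
depts.rank
2
5
3

== RESULT ==
depts.rank
2
5
3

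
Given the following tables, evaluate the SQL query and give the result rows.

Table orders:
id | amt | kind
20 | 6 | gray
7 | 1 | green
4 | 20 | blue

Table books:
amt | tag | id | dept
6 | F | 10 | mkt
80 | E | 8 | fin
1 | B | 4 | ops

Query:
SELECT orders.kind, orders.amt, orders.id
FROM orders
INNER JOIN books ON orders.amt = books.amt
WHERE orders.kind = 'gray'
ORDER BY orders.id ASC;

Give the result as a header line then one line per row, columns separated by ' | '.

After JOIN books (2 rows):
orders.id | orders.amt | orders.kind | books.amt | books.tag | books.id | books.dept
20 | 6 | gray | 6 | F | 10 | mkt
7 | 1 | green | 1 | B | 4 | ops
After WHERE (1 rows):
orders.id | orders.amt | orders.kind | books.amt | books.tag | books.id | books.dept
20 | 6 | gray | 6 | F | 10 | mkt
After SELECT (1 rows):
orders.kind | orders.amt | orders.id
gray | 6 | 20
After ORDER BY (1 rows):
orders.kind | orders.amt | orders.id
gray | 6 | 20

== RESULT ==
orders.kind | orders.amt | orders.id
gray | 6 | 20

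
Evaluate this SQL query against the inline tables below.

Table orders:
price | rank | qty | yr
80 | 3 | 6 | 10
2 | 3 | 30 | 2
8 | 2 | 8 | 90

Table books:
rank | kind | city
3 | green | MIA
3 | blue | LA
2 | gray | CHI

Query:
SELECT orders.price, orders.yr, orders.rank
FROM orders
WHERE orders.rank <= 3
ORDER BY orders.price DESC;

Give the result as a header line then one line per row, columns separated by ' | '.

After WHERE (3 rows):
orders.price | orders.rank | orders.qty | orders.yr
80 | 3 | 6 | 10
2 | 3 | 30 | 2
8 | 2 | 8 | 90
After SELECT (3 rows):
orders.price | orders.yr | orders.rank
80 | 10 | 3
2 | 2 | 3
8 | 90 | 2
After ORDER BY (3 rows):
orders.price | orders.yr | orders.rank
80 | 10 | 3
8 | 90 | 2
2 | 2 | 3

== RESULT ==
orders.price | orders.yr | orders.rank
80 | 10 | 3
8 | 90 | 2
2 | 2 | 3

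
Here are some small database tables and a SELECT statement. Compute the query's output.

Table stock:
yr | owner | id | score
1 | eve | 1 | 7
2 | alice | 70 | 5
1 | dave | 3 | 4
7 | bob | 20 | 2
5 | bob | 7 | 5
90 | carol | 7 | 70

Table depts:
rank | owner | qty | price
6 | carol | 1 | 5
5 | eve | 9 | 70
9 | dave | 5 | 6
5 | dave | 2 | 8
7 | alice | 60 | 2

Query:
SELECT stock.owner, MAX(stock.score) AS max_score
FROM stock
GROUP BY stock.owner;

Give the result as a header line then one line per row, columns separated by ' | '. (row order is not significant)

== RESULT ==
stock.owner | max_score
eve | 7
alice | 5
dave | 4
bob | 5
carol | 70

Derivation:
After GROUP BY (5 rows):
stock.owner | max_score
eve | 7
alice | 5
dave | 4
bob | 5
carol | 70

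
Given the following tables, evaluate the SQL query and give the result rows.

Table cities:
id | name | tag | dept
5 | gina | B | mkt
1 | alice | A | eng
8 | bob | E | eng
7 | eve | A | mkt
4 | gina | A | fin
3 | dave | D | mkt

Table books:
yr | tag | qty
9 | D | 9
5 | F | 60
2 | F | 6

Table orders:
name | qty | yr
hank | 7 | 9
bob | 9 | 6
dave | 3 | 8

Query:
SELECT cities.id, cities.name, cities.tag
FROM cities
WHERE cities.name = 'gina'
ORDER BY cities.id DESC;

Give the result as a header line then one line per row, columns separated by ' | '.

== RESULT ==
cities.id | cities.name | cities.tag
5 | gina | B
4 | gina | A

Derivation:
After WHERE (2 rows):
cities.id | cities.name | cities.tag | cities.dept
5 | gina | B | mkt
4 | gina | A | fin
After SELECT (2 rows):
cities.id | cities.name | cities.tag
5 | gina | B
4 | gina | A
After ORDER BY (2 rows):
cities.id | cities.name | cities.tag
5 | gina | B
4 | gina | A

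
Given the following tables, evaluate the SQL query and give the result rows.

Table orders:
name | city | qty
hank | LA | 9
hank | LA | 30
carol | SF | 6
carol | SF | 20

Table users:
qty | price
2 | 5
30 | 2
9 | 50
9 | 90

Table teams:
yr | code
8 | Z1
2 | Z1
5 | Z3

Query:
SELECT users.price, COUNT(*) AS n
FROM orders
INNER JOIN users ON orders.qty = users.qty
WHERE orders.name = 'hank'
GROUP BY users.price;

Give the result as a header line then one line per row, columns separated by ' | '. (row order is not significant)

After JOIN users (3 rows):
orders.name | orders.city | orders.qty | users.qty | users.price
hank | LA | 9 | 9 | 50
hank | LA | 9 | 9 | 90
hank | LA | 30 | 30 | 2
After WHERE (3 rows):
orders.name | orders.city | orders.qty | users.qty | users.price
hank | LA | 9 | 9 | 50
hank | LA | 9 | 9 | 90
hank | LA | 30 | 30 | 2
After GROUP BY (3 rows):
users.price | n
50 | 1
90 | 1
2 | 1

== RESULT ==
users.price | n
50 | 1
90 | 1
2 | 1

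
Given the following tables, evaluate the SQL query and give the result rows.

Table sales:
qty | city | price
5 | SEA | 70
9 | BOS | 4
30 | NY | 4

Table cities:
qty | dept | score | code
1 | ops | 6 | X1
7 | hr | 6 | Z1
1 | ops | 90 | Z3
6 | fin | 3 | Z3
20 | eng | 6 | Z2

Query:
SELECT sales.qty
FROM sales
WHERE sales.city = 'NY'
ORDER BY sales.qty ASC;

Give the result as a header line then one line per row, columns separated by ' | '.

== RESULT ==
sales.qty
30

Derivation:
After WHERE (1 rows):
sales.qty | sales.city | sales.price
30 | NY | 4
After SELECT (1 rows):
sales.qty
30
After ORDER BY (1 rows):
sales.qty
30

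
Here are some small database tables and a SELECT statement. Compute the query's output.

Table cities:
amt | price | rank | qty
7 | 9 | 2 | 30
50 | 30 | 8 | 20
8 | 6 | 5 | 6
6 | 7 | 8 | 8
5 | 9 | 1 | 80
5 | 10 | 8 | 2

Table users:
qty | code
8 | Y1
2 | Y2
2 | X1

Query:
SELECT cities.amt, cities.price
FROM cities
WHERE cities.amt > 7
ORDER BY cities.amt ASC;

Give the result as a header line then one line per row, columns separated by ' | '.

After WHERE (2 rows):
cities.amt | cities.price | cities.rank | cities.qty
50 | 30 | 8 | 20
8 | 6 | 5 | 6
After SELECT (2 rows):
cities.amt | cities.price
50 | 30
8 | 6
After ORDER BY (2 rows):
cities.amt | cities.price
8 | 6
50 | 30

== RESULT ==
cities.amt | cities.price
8 | 6
50 | 30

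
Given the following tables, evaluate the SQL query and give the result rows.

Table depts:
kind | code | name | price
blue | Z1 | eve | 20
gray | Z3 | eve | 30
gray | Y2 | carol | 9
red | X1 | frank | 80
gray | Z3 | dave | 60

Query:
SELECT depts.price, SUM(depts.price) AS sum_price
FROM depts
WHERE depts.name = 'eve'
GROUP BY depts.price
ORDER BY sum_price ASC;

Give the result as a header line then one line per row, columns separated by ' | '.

After WHERE (2 rows):
depts.kind | depts.code | depts.name | depts.price
blue | Z1 | eve | 20
gray | Z3 | eve | 30
After GROUP BY (2 rows):
depts.price | sum_price
20 | 20
30 | 30
After ORDER BY (2 rows):
depts.price | sum_price
20 | 20
30 | 30

== RESULT ==
depts.price | sum_price
20 | 20
30 | 30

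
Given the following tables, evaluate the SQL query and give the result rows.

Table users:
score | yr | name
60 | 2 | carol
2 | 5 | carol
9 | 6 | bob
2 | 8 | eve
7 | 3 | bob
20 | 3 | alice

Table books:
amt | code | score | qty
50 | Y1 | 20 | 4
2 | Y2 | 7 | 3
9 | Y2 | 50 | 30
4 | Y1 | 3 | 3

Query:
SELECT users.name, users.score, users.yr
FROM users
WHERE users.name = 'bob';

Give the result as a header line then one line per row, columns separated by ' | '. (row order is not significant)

After WHERE (2 rows):
users.score | users.yr | users.name
9 | 6 | bob
7 | 3 | bob
After SELECT (2 rows):
users.name | users.score | users.yr
bob | 9 | 6
bob | 7 | 3

== RESULT ==
users.name | users.score | users.yr
bob | 9 | 6
bob | 7 | 3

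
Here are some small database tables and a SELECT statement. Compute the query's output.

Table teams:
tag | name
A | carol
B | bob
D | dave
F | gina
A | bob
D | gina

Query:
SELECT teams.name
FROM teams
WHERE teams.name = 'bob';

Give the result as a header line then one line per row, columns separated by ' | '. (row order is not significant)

After WHERE (2 rows):
teams.tag | teams.name
B | bob
A | bob
After SELECT (2 rows):
teams.name
bob
bob

== RESULT ==
teams.name
bob
bob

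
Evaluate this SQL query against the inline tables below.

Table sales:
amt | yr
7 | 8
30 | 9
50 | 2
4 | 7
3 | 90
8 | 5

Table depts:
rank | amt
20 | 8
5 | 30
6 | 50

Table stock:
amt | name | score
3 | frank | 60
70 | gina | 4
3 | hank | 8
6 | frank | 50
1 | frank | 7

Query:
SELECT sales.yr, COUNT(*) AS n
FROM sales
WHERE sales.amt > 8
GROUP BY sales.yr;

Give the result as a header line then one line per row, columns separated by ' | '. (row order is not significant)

After WHERE (2 rows):
sales.amt | sales.yr
30 | 9
50 | 2
After GROUP BY (2 rows):
sales.yr | n
9 | 1
2 | 1

== RESULT ==
sales.yr | n
9 | 1
2 | 1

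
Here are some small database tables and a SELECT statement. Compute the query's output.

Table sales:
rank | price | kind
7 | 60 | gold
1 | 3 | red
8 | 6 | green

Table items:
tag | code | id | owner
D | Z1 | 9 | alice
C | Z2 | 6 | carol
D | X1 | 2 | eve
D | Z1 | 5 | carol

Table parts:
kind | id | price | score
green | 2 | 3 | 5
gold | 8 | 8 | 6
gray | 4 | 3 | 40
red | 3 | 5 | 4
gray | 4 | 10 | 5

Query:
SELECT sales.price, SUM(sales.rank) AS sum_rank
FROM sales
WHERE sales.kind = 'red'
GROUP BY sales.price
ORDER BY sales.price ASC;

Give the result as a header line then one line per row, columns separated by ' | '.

After WHERE (1 rows):
sales.rank | sales.price | sales.kind
1 | 3 | red
After GROUP BY (1 rows):
sales.price | sum_rank
3 | 1
After ORDER BY (1 rows):
sales.price | sum_rank
3 | 1

== RESULT ==
sales.price | sum_rank
3 | 1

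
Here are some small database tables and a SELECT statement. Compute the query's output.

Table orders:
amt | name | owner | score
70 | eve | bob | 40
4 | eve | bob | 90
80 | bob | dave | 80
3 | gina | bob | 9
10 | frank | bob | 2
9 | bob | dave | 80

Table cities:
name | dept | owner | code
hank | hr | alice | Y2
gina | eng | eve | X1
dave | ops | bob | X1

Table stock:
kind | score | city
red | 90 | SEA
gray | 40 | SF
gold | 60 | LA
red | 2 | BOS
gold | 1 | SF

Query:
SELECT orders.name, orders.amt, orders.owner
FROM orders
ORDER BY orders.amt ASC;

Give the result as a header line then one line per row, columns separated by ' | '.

After SELECT (6 rows):
orders.name | orders.amt | orders.owner
eve | 70 | bob
eve | 4 | bob
bob | 80 | dave
gina | 3 | bob
frank | 10 | bob
bob | 9 | dave
After ORDER BY (6 rows):
orders.name | orders.amt | orders.owner
gina | 3 | bob
eve | 4 | bob
bob | 9 | dave
frank | 10 | bob
eve | 70 | bob
bob | 80 | dave

== RESULT ==
orders.name | orders.amt | orders.owner
gina | 3 | bob
eve | 4 | bob
bob | 9 | dave
frank | 10 | bob
eve | 70 | bob
bob | 80 | dave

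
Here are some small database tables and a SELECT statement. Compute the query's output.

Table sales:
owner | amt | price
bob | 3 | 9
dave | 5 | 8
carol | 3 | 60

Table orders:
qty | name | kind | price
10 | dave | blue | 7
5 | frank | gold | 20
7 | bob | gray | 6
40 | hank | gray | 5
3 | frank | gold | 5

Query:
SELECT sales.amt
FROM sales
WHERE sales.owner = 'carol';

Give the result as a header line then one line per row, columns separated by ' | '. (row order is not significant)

After WHERE (1 rows):
sales.owner | sales.amt | sales.price
carol | 3 | 60
After SELECT (1 rows):
sales.amt
3

== RESULT ==
sales.amt
3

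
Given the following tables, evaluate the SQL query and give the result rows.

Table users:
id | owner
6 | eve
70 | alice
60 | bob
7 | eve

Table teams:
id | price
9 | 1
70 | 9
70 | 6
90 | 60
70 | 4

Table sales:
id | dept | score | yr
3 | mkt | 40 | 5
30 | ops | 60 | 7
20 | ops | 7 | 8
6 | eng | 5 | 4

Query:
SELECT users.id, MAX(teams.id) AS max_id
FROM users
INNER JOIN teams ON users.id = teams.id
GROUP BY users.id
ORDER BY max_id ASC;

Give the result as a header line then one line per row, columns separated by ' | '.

After JOIN teams (3 rows):
users.id | users.owner | teams.id | teams.price
70 | alice | 70 | 9
70 | alice | 70 | 6
70 | alice | 70 | 4
After GROUP BY (1 rows):
users.id | max_id
70 | 70
After ORDER BY (1 rows):
users.id | max_id
70 | 70

== RESULT ==
users.id | max_id
70 | 70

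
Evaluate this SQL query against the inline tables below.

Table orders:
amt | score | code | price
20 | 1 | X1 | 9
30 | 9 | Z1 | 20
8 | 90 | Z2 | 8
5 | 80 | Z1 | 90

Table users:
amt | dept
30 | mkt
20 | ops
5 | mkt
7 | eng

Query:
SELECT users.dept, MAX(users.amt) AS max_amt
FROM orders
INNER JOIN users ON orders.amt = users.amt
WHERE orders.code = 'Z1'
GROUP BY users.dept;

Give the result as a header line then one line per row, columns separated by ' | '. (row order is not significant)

== RESULT ==
users.dept | max_amt
mkt | 30

Derivation:
After JOIN users (3 rows):
orders.amt | orders.score | orders.code | orders.price | users.amt | users.dept
20 | 1 | X1 | 9 | 20 | ops
30 | 9 | Z1 | 20 | 30 | mkt
5 | 80 | Z1 | 90 | 5 | mkt
After WHERE (2 rows):
orders.amt | orders.score | orders.code | orders.price | users.amt | users.dept
30 | 9 | Z1 | 20 | 30 | mkt
5 | 80 | Z1 | 90 | 5 | mkt
After GROUP BY (1 rows):
users.dept | max_amt
mkt | 30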